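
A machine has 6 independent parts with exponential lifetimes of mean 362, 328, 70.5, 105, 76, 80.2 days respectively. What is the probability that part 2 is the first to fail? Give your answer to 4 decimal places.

0.0553

Rates: λ_i = 1/mean_i → 0.00276243, 0.00304878, 0.0141844, 0.00952381, 0.0131579, 0.0124688; Σλ = 0.0551461.
P(part 2 first) = λ_2/Σλ = 0.00304878/0.0551461 ≈ 0.0553.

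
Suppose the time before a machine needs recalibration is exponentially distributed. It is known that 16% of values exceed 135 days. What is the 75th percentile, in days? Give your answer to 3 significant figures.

102

e^(−λ·135) = 0.16 ⇒ λ = −ln(0.16)/135 = 0.0135747.
75th percentile: 1 − e^(−λt) = 0.75, t = −ln(0.25)/λ = 102.124 days.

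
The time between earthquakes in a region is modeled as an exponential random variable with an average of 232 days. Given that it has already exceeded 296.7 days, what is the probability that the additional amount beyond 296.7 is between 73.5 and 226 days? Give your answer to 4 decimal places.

The rate is λ = 1/232 = 0.00431034 per day.
Memoryless: the residual past 296.7 is again Exp(λ).
P(73.5 < residual < 226) = e^(−λ·73.5) − e^(−λ·226) = 0.72847 − 0.37752 ≈ 0.3510.

0.3510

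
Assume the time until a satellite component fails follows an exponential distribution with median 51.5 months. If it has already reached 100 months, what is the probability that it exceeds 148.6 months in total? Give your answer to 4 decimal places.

0.5199

For an exponential, median = ln(2)/λ, so λ = ln 2 / 51.5 = 0.0134592 per month.
By the memoryless property, P(X > 100+48.6 | X > 100) = P(X > 48.6).
P(X > 48.6) = e^(−0.65412) ≈ 0.5199.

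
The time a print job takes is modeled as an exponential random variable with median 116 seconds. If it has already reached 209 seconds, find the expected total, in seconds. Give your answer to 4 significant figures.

For an exponential, median = ln(2)/λ, so λ = ln 2 / 116 = 0.00597541 per second.
By memorylessness, E[X | X > 209] = 209 + 1/λ = 209 + 167.353 = 376.353 seconds.

376.4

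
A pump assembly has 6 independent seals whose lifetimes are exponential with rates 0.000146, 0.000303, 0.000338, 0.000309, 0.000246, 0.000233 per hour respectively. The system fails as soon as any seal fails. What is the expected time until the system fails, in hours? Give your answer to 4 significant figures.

634.9

The time to first failure is exponential with rate Σλ = 0.000146 + 0.000303 + 0.000338 + 0.000309 + 0.000246 + 0.000233 = 0.001575.
E[min] = 1/Σλ = 1/0.001575 = 634.921 hours.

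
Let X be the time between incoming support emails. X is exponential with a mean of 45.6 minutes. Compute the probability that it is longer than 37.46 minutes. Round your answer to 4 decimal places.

The rate is λ = 1/45.6 = 0.0219298 per minute.
P(X > 37.46) = e^(−λ·37.46) = e^(−0.82149) ≈ 0.4398.

0.4398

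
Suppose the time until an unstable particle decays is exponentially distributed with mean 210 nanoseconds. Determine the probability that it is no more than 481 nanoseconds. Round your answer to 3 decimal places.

0.899

The rate is λ = 1/210 = 0.0047619 per nanosecond.
P(X ≤ 481) = 1 − e^(−λ·481) = 1 − e^(−2.2905) ≈ 0.899.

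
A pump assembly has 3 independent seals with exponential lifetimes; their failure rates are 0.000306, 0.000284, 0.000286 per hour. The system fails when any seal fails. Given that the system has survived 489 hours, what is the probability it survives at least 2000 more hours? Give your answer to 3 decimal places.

0.173

Time to first failure ~ Exp(Σλ) with Σλ = 0.000876.
By memorylessness, P(T > 489+2000 | T > 489) = P(T > 2000) = e^(−0.000876·2000) ≈ 0.173.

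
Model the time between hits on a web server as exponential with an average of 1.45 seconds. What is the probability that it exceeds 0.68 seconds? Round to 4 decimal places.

The rate is λ = 1/1.45 = 0.689655 per second.
P(X > 0.68) = e^(−λ·0.68) = e^(−0.46897) ≈ 0.6256.

0.6256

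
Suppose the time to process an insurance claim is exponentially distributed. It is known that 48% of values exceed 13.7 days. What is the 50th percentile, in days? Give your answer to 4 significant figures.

e^(−λ·13.7) = 0.48 ⇒ λ = −ln(0.48)/13.7 = 0.0535744.
50th percentile: 1 − e^(−λt) = 0.5, t = −ln(0.5)/λ = 12.938 days.

12.94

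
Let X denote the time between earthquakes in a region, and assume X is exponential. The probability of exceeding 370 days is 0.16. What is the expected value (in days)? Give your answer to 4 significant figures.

e^(−λ·370) = 0.16 ⇒ λ = −ln(0.16)/370 = 0.00495292.
Mean = 1/λ = 201.901 days.

201.9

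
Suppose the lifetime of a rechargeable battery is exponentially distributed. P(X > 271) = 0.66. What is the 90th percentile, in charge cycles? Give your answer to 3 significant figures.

e^(−λ·271) = 0.66 ⇒ λ = −ln(0.66)/271 = 0.00153327.
90th percentile: 1 − e^(−λt) = 0.9, t = −ln(0.1)/λ = 1501.75 charge cycles.

1500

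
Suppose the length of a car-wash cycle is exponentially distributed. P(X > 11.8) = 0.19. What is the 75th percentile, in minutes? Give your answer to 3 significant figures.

e^(−λ·11.8) = 0.19 ⇒ λ = −ln(0.19)/11.8 = 0.14074.
75th percentile: 1 − e^(−λt) = 0.75, t = −ln(0.25)/λ = 9.85004 minutes.

9.85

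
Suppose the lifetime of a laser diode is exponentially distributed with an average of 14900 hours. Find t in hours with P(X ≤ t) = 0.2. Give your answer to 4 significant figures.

The rate is λ = 1/14900 = 0.0000671141 per hour.
Set 1 − e^(−λt) = 0.2, so t = −ln(0.8)/λ = 0.22314/0.0000671141 ≈ 3324.84 hours.

3325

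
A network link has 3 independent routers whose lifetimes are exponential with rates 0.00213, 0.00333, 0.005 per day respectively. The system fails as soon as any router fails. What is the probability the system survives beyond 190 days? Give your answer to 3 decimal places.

0.137

The time to first failure is exponential with rate Σλ = 0.00213 + 0.00333 + 0.005 = 0.01046.
P(min > 190) = e^(−0.01046·190) = e^(−1.9874) ≈ 0.137.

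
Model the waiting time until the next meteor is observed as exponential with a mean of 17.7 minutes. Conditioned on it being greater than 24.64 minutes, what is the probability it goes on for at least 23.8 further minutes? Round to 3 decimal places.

The rate is λ = 1/17.7 = 0.0564972 per minute.
By the memoryless property, P(X > 24.64+23.8 | X > 24.64) = P(X > 23.8).
P(X > 23.8) = e^(−1.3446) ≈ 0.261.

0.261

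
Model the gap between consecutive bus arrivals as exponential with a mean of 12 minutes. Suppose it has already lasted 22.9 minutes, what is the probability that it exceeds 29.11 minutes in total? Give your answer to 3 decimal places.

0.596

The rate is λ = 1/12 = 0.0833333 per minute.
The exponential is memoryless, so the remaining time is again Exp(λ): the condition X > 22.9 is irrelevant.
P(X > 6.21) = e^(−0.5175) ≈ 0.596.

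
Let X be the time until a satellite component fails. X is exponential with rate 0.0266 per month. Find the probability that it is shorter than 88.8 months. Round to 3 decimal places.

P(X ≤ 88.8) = 1 − e^(−λ·88.8) = 1 − e^(−2.3621) ≈ 0.906.

0.906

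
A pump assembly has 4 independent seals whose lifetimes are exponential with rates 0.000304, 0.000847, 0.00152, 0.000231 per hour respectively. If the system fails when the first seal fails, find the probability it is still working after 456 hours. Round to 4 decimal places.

The time to first failure is exponential with rate Σλ = 0.000304 + 0.000847 + 0.00152 + 0.000231 = 0.002902.
P(min > 456) = e^(−0.002902·456) = e^(−1.3233) ≈ 0.2663.

0.2663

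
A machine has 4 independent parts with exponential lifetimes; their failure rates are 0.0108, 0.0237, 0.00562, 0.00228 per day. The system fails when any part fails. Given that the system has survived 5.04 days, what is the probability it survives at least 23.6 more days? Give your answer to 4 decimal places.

0.3676

Time to first failure ~ Exp(Σλ) with Σλ = 0.0424.
By memorylessness, P(T > 5.04+23.6 | T > 5.04) = P(T > 23.6) = e^(−0.0424·23.6) ≈ 0.3676.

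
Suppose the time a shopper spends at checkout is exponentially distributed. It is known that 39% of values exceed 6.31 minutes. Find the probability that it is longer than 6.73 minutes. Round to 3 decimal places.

0.366

e^(−λ·6.31) = 0.39 ⇒ λ = −ln(0.39)/6.31 = 0.149225.
P(X > 6.73) = e^(−0.149225·6.73) = e^(−1.0043) ≈ 0.366.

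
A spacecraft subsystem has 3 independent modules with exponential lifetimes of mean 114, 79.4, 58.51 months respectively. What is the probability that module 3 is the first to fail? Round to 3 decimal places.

Rates: λ_i = 1/mean_i → 0.00877193, 0.0125945, 0.0170911; Σλ = 0.0384575.
P(module 3 first) = λ_3/Σλ = 0.0170911/0.0384575 ≈ 0.444.

0.444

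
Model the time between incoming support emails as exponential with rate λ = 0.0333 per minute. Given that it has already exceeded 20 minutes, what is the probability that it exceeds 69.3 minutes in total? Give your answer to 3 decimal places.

0.194

By the memoryless property, P(X > 20+49.3 | X > 20) = P(X > 49.3).
P(X > 49.3) = e^(−1.6417) ≈ 0.194.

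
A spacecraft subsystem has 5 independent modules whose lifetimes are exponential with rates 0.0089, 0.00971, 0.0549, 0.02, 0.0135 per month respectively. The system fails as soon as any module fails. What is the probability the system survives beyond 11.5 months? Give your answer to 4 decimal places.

The time to first failure is exponential with rate Σλ = 0.0089 + 0.00971 + 0.0549 + 0.02 + 0.0135 = 0.10701.
P(min > 11.5) = e^(−0.10701·11.5) = e^(−1.2306) ≈ 0.2921.

0.2921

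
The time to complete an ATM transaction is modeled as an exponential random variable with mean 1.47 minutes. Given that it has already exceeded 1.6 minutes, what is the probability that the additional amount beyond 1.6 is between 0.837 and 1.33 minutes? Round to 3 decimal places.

0.161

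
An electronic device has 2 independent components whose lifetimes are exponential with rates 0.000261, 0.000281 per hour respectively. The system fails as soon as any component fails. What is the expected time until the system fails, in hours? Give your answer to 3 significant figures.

1850

The time to first failure is exponential with rate Σλ = 0.000261 + 0.000281 = 0.000542.
E[min] = 1/Σλ = 1/0.000542 = 1845.02 hours.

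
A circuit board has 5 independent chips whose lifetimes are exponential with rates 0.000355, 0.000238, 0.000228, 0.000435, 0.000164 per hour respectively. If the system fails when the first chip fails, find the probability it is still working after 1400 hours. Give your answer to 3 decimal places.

0.137

The time to first failure is exponential with rate Σλ = 0.000355 + 0.000238 + 0.000228 + 0.000435 + 0.000164 = 0.00142.
P(min > 1400) = e^(−0.00142·1400) = e^(−1.988) ≈ 0.137.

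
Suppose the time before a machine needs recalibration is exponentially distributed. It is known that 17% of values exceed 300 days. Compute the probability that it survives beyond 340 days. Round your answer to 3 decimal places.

0.134

e^(−λ·300) = 0.17 ⇒ λ = −ln(0.17)/300 = 0.00590652.
P(X > 340) = e^(−0.00590652·340) = e^(−2.0082) ≈ 0.134.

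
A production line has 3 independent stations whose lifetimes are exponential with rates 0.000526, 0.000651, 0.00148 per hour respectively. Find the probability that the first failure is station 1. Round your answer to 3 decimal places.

The time to first failure is exponential with rate Σλ = 0.000526 + 0.000651 + 0.00148 = 0.002657.
P(station 1 first) = λ_1/Σλ = 0.000526/0.002657 ≈ 0.198.

0.198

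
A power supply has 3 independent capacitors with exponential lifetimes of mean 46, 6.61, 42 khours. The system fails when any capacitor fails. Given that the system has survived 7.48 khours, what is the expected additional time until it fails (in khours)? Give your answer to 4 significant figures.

5.080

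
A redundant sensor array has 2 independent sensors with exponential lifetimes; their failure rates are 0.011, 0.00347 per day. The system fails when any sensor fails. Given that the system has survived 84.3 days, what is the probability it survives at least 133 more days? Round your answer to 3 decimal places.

0.146

Time to first failure ~ Exp(Σλ) with Σλ = 0.01447.
By memorylessness, P(T > 84.3+133 | T > 84.3) = P(T > 133) = e^(−0.01447·133) ≈ 0.146.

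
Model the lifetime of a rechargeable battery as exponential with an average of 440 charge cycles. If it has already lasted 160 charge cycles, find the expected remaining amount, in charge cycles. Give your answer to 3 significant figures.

440

The rate is λ = 1/440 = 0.00227273 per charge cycle.
By memorylessness, the remaining amount past any threshold is again Exp(λ) with mean 1/λ = 440 charge cycles.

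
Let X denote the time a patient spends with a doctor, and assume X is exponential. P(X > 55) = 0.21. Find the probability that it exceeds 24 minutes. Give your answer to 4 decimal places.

e^(−λ·55) = 0.21 ⇒ λ = −ln(0.21)/55 = 0.0283754.
P(X > 24) = e^(−0.0283754·24) = e^(−0.68101) ≈ 0.5061.

0.5061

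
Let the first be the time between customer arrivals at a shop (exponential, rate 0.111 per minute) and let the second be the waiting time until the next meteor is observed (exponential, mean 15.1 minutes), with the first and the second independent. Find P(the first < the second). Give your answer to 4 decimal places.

0.6263

λ_1 = 0.111, λ_2 = 1/15.1 = 0.0662252.
For independent exponentials, P(the first < the second) = λ_1/(λ_1+λ_2) = 0.111/0.177225 ≈ 0.6263.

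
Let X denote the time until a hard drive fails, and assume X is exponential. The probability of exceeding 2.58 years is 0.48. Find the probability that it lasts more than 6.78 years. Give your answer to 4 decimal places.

e^(−λ·2.58) = 0.48 ⇒ λ = −ln(0.48)/2.58 = 0.284484.
P(X > 6.78) = e^(−0.284484·6.78) = e^(−1.9288) ≈ 0.1453.

0.1453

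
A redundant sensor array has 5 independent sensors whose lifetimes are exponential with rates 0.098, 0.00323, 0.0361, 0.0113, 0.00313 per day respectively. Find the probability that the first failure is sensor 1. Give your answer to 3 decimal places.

0.646

The time to first failure is exponential with rate Σλ = 0.098 + 0.00323 + 0.0361 + 0.0113 + 0.00313 = 0.15176.
P(sensor 1 first) = λ_1/Σλ = 0.098/0.15176 ≈ 0.646.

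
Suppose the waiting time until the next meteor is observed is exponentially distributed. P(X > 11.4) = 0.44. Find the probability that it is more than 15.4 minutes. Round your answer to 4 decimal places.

0.3299

e^(−λ·11.4) = 0.44 ⇒ λ = −ln(0.44)/11.4 = 0.0720158.
P(X > 15.4) = e^(−0.0720158·15.4) = e^(−1.109) ≈ 0.3299.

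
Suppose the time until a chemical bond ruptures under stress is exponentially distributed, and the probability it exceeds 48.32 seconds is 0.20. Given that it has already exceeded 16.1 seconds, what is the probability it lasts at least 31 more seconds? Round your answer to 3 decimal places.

0.356

From e^(−λ·48.32) = 0.20, λ = −ln(0.20)/48.32 = 0.0333079.
Memoryless: P(X > 16.1+31 | X > 16.1) = P(X > 31) = e^(−0.0333079·31) ≈ 0.356.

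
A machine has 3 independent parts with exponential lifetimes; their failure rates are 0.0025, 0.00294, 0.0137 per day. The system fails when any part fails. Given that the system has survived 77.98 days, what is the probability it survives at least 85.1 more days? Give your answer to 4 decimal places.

Time to first failure ~ Exp(Σλ) with Σλ = 0.01914.
By memorylessness, P(T > 77.98+85.1 | T > 77.98) = P(T > 85.1) = e^(−0.01914·85.1) ≈ 0.1962.

0.1962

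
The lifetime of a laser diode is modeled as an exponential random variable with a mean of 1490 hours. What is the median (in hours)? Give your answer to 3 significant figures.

The rate is λ = 1/1490 = 0.000671141 per hour.
Set 1 − e^(−λt) = 0.5, so t = −ln(0.5)/λ = 0.69315/0.000671141 ≈ 1032.79 hours.

1030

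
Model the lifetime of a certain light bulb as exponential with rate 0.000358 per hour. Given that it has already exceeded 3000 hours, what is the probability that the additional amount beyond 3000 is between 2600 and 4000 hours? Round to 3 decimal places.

0.155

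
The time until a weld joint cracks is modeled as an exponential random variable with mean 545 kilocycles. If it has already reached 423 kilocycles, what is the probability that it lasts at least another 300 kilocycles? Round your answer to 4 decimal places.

The rate is λ = 1/545 = 0.00183486 per kilocycle.
By the memoryless property, P(X > 423+300 | X > 423) = P(X > 300).
P(X > 300) = e^(−0.55046) ≈ 0.5767.

0.5767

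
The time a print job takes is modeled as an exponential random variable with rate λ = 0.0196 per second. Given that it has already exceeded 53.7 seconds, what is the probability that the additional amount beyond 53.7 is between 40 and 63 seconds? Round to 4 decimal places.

0.1657

Memoryless: the residual past 53.7 is again Exp(λ).
P(40 < residual < 63) = e^(−λ·40) − e^(−λ·63) = 0.45658 − 0.29089 ≈ 0.1657.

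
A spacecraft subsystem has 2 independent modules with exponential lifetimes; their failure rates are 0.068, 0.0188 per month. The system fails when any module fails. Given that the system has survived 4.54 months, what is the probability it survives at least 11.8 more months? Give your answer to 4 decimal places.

0.3591

Time to first failure ~ Exp(Σλ) with Σλ = 0.0868.
By memorylessness, P(T > 4.54+11.8 | T > 4.54) = P(T > 11.8) = e^(−0.0868·11.8) ≈ 0.3591.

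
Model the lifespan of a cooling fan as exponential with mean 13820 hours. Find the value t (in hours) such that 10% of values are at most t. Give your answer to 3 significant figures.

The rate is λ = 1/13820 = 0.0000723589 per hour.
Set 1 − e^(−λt) = 0.1, so t = −ln(0.9)/λ = 0.10536/0.0000723589 ≈ 1456.08 hours.

1460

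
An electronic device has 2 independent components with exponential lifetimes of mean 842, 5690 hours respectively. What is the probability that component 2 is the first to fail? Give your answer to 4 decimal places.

Rates: λ_i = 1/mean_i → 0.00118765, 0.000175747; Σλ = 0.0013634.
P(component 2 first) = λ_2/Σλ = 0.000175747/0.0013634 ≈ 0.1289.

0.1289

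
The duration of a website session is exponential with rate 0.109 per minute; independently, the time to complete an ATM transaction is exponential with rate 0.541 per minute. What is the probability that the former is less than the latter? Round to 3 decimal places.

0.168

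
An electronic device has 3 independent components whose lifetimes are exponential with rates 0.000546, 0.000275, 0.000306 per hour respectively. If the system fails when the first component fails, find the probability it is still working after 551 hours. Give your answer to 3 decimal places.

0.537

The time to first failure is exponential with rate Σλ = 0.000546 + 0.000275 + 0.000306 = 0.001127.
P(min > 551) = e^(−0.001127·551) = e^(−0.62098) ≈ 0.537.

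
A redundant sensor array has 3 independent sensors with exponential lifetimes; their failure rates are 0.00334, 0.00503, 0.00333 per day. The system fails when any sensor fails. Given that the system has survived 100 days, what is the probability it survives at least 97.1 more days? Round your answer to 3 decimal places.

0.321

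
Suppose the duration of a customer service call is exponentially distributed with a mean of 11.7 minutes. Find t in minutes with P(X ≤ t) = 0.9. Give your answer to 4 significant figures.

The rate is λ = 1/11.7 = 0.0854701 per minute.
Set 1 − e^(−λt) = 0.9, so t = −ln(0.1)/λ = 2.3026/0.0854701 ≈ 26.9402 minutes.

26.94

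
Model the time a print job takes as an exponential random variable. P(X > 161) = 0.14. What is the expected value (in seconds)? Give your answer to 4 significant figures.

81.89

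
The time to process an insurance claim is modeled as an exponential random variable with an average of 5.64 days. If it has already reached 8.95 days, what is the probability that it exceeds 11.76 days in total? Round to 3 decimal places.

0.608

The rate is λ = 1/5.64 = 0.177305 per day.
P(X > s+t | X > s) = e^(−λ(s+t))/e^(−λs) = e^(−λt), independent of s = 8.95.
P(X > 2.81) = e^(−0.49823) ≈ 0.608.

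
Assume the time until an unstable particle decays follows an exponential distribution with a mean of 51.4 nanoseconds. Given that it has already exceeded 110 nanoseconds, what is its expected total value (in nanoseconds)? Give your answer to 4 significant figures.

The rate is λ = 1/51.4 = 0.0194553 per nanosecond.
By memorylessness, E[X | X > 110] = 110 + 1/λ = 110 + 51.4 = 161.4 nanoseconds.

161.4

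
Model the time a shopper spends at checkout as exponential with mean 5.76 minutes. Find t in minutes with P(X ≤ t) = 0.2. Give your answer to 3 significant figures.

1.29

The rate is λ = 1/5.76 = 0.173611 per minute.
Set 1 − e^(−λt) = 0.2, so t = −ln(0.8)/λ = 0.22314/0.173611 ≈ 1.28531 minutes.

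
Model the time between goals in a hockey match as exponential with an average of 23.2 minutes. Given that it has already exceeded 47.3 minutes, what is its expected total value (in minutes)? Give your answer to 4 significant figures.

70.50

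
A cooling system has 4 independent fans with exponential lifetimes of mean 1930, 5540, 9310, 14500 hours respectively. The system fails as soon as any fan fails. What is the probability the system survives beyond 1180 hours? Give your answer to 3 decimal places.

0.356

The first failure time is exponential with rate Σλ_i = 1/1930 + 1/5540 + 1/9310 + 1/14500 = 0.000875017 per hour.
P(min > 1180) = e^(−0.000875017·1180) = e^(−1.0325) ≈ 0.356.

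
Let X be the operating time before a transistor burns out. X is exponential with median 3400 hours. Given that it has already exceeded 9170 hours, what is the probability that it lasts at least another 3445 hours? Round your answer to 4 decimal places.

For an exponential, median = ln(2)/λ, so λ = ln 2 / 3400 = 0.000203867 per hour.
P(X > s+t | X > s) = e^(−λ(s+t))/e^(−λs) = e^(−λt), independent of s = 9170.
P(X > 3445) = e^(−0.70232) ≈ 0.4954.

0.4954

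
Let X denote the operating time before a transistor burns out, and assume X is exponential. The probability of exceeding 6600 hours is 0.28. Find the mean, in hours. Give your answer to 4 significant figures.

e^(−λ·6600) = 0.28 ⇒ λ = −ln(0.28)/6600 = 0.000192874.
Mean = 1/λ = 5184.74 hours.

5185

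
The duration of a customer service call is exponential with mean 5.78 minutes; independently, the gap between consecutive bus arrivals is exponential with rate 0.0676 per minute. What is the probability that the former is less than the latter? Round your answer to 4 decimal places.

λ_1 = 1/5.78 = 0.17301, λ_2 = 0.0676.
For independent exponentials, P(the former < the latter) = λ_1/(λ_1+λ_2) = 0.17301/0.24061 ≈ 0.7190.

0.7190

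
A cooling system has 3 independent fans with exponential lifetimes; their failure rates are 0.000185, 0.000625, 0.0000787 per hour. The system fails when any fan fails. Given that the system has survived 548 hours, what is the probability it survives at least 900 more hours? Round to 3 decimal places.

0.449

Time to first failure ~ Exp(Σλ) with Σλ = 0.0008887.
By memorylessness, P(T > 548+900 | T > 548) = P(T > 900) = e^(−0.0008887·900) ≈ 0.449.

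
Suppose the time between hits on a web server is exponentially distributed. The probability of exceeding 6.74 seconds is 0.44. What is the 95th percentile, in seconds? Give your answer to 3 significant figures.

24.6

e^(−λ·6.74) = 0.44 ⇒ λ = −ln(0.44)/6.74 = 0.121807.
95th percentile: 1 − e^(−λt) = 0.95, t = −ln(0.05)/λ = 24.594 seconds.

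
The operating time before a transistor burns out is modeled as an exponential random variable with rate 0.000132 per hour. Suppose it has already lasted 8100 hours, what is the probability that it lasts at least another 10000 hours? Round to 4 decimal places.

By the memoryless property, P(X > 8100+10000 | X > 8100) = P(X > 10000).
P(X > 10000) = e^(−1.32) ≈ 0.2671.

0.2671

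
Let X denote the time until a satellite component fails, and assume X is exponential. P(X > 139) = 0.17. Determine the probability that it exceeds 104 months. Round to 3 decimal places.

e^(−λ·139) = 0.17 ⇒ λ = −ln(0.17)/139 = 0.0127479.
P(X > 104) = e^(−0.0127479·104) = e^(−1.3258) ≈ 0.266.

0.266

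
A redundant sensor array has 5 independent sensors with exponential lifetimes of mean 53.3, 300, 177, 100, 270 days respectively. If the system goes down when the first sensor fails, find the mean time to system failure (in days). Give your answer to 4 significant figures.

24.13

The first failure time is exponential with rate Σλ_i = 1/53.3 + 1/300 + 1/177 + 1/100 + 1/270 = 0.0414485 per day.
E[min] = 1/Σλ = 1/0.0414485 = 24.1263 days.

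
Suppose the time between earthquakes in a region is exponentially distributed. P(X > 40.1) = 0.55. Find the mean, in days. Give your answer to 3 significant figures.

67.1

e^(−λ·40.1) = 0.55 ⇒ λ = −ln(0.55)/40.1 = 0.0149087.
Mean = 1/λ = 67.0751 days.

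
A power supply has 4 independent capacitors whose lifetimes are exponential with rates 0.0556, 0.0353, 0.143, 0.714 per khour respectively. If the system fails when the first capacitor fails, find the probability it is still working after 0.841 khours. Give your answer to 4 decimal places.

The time to first failure is exponential with rate Σλ = 0.0556 + 0.0353 + 0.143 + 0.714 = 0.9479.
P(min > 0.841) = e^(−0.9479·0.841) = e^(−0.79718) ≈ 0.4506.

0.4506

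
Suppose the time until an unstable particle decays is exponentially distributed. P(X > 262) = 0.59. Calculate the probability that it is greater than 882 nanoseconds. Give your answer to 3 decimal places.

e^(−λ·262) = 0.59 ⇒ λ = −ln(0.59)/262 = 0.00201387.
P(X > 882) = e^(−0.00201387·882) = e^(−1.7762) ≈ 0.169.

0.169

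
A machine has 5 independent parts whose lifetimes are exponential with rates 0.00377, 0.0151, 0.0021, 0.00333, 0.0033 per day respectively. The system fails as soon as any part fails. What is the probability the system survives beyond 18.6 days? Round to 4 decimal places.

0.5985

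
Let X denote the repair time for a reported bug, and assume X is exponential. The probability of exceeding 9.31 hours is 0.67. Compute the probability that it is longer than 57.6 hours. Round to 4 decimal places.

e^(−λ·9.31) = 0.67 ⇒ λ = −ln(0.67)/9.31 = 0.0430159.
P(X > 57.6) = e^(−0.0430159·57.6) = e^(−2.4777) ≈ 0.0839.

0.0839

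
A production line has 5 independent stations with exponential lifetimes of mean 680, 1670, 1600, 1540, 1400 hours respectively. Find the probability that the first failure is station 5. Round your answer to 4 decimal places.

0.1760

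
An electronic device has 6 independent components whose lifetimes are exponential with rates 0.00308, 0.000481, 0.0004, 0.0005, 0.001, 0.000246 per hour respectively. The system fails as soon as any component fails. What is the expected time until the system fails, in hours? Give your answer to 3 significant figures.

175

The time to first failure is exponential with rate Σλ = 0.00308 + 0.000481 + 0.0004 + 0.0005 + 0.001 + 0.000246 = 0.005707.
E[min] = 1/Σλ = 1/0.005707 = 175.223 hours.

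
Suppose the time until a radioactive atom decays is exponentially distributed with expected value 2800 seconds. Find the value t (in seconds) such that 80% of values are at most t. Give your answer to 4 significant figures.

The rate is λ = 1/2800 = 0.000357143 per second.
Set 1 − e^(−λt) = 0.8, so t = −ln(0.2)/λ = 1.6094/0.000357143 ≈ 4506.43 seconds.

4506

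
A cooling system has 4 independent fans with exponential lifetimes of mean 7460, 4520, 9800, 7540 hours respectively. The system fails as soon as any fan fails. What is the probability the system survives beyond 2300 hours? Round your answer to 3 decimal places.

The first failure time is exponential with rate Σλ_i = 1/7460 + 1/4520 + 1/9800 + 1/7540 = 0.000589954 per hour.
P(min > 2300) = e^(−0.000589954·2300) = e^(−1.3569) ≈ 0.257.

0.257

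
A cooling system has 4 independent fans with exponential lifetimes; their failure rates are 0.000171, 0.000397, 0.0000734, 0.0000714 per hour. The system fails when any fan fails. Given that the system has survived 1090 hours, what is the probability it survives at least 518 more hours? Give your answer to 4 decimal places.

Time to first failure ~ Exp(Σλ) with Σλ = 0.0007128.
By memorylessness, P(T > 1090+518 | T > 1090) = P(T > 518) = e^(−0.0007128·518) ≈ 0.6913.

0.6913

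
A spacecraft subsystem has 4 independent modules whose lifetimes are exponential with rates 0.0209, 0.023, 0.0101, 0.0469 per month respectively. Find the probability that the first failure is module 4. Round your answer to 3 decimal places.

0.465

The time to first failure is exponential with rate Σλ = 0.0209 + 0.023 + 0.0101 + 0.0469 = 0.1009.
P(module 4 first) = λ_4/Σλ = 0.0469/0.1009 ≈ 0.465.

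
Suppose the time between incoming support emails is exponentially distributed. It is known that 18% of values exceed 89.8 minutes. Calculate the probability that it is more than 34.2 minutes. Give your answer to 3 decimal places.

0.520

e^(−λ·89.8) = 0.18 ⇒ λ = −ln(0.18)/89.8 = 0.0190958.
P(X > 34.2) = e^(−0.0190958·34.2) = e^(−0.65307) ≈ 0.520.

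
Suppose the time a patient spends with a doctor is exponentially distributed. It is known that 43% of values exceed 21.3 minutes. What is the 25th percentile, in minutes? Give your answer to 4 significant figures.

7.260

e^(−λ·21.3) = 0.43 ⇒ λ = −ln(0.43)/21.3 = 0.039623.
25th percentile: 1 − e^(−λt) = 0.25, t = −ln(0.75)/λ = 7.26048 minutes.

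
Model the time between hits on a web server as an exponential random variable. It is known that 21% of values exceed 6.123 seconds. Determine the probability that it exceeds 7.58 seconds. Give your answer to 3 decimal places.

e^(−λ·6.123) = 0.21 ⇒ λ = −ln(0.21)/6.123 = 0.254883.
P(X > 7.58) = e^(−0.254883·7.58) = e^(−1.932) ≈ 0.145.

0.145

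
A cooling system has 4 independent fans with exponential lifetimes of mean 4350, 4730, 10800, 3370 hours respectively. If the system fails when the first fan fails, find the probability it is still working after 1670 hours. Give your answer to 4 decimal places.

The first failure time is exponential with rate Σλ_i = 1/4350 + 1/4730 + 1/10800 + 1/3370 = 0.00083063 per hour.
P(min > 1670) = e^(−0.00083063·1670) = e^(−1.3872) ≈ 0.2498.

0.2498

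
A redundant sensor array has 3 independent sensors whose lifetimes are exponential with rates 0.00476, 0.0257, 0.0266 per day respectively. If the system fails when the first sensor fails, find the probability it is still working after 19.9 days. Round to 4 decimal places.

0.3213

The time to first failure is exponential with rate Σλ = 0.00476 + 0.0257 + 0.0266 = 0.05706.
P(min > 19.9) = e^(−0.05706·19.9) = e^(−1.1355) ≈ 0.3213.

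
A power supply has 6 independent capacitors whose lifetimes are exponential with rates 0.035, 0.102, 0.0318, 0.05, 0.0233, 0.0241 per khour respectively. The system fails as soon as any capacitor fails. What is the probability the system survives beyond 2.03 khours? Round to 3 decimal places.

0.583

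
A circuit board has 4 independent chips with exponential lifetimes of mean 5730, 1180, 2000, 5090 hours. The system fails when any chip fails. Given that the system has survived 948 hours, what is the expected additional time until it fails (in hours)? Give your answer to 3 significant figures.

582

First-failure rate Σλ = 1/5730 + 1/1180 + 1/2000 + 1/5090 = 0.00171844.
By memorylessness the expected residual is 1/Σλ = 581.923 hours, regardless of the 948 already elapsed.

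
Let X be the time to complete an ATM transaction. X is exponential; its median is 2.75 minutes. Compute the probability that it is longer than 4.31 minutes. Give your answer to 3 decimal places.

0.337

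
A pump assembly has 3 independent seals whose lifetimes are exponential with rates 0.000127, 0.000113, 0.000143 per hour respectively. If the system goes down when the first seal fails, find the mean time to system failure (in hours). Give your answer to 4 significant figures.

2611

The time to first failure is exponential with rate Σλ = 0.000127 + 0.000113 + 0.000143 = 0.000383.
E[min] = 1/Σλ = 1/0.000383 = 2610.97 hours.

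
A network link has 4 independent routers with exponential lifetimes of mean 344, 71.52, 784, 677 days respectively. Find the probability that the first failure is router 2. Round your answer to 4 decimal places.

Rates: λ_i = 1/mean_i → 0.00290698, 0.0139821, 0.00127551, 0.0014771; Σλ = 0.0196417.
P(router 2 first) = λ_2/Σλ = 0.0139821/0.0196417 ≈ 0.7119.

0.7119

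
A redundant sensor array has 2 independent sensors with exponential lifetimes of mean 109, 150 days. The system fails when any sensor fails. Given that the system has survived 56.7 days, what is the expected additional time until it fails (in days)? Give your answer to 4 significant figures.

63.13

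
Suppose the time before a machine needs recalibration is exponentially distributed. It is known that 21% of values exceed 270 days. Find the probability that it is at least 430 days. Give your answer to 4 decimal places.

e^(−λ·270) = 0.21 ⇒ λ = −ln(0.21)/270 = 0.00578018.
P(X > 430) = e^(−0.00578018·430) = e^(−2.4855) ≈ 0.0833.

0.0833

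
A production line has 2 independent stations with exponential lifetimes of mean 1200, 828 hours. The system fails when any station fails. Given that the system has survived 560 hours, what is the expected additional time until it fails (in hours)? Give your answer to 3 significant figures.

490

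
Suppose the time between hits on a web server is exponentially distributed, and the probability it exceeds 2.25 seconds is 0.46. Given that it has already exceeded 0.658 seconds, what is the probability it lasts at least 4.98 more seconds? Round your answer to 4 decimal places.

From e^(−λ·2.25) = 0.46, λ = −ln(0.46)/2.25 = 0.345124.
Memoryless: P(X > 0.658+4.98 | X > 0.658) = P(X > 4.98) = e^(−0.345124·4.98) ≈ 0.1793.

0.1793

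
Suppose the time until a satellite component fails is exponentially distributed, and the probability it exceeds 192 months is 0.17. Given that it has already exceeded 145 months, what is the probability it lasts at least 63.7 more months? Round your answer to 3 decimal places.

0.556

From e^(−λ·192) = 0.17, λ = −ln(0.17)/192 = 0.00922894.
Memoryless: P(X > 145+63.7 | X > 145) = P(X > 63.7) = e^(−0.00922894·63.7) ≈ 0.556.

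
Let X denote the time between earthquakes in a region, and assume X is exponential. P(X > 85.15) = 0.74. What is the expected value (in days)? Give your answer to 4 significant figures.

e^(−λ·85.15) = 0.74 ⇒ λ = −ln(0.74)/85.15 = 0.00353617.
Mean = 1/λ = 282.792 days.

282.8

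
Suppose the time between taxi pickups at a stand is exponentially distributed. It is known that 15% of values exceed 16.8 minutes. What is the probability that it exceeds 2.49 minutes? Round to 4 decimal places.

0.7549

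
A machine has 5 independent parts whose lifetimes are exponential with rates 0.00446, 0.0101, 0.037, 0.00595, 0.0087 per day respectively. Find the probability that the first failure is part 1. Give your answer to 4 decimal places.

0.0674

The time to first failure is exponential with rate Σλ = 0.00446 + 0.0101 + 0.037 + 0.00595 + 0.0087 = 0.06621.
P(part 1 first) = λ_1/Σλ = 0.00446/0.06621 ≈ 0.0674.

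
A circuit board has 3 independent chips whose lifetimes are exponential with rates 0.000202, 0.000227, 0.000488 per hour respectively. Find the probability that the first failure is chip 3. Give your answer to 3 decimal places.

0.532

The time to first failure is exponential with rate Σλ = 0.000202 + 0.000227 + 0.000488 = 0.000917.
P(chip 3 first) = λ_3/Σλ = 0.000488/0.000917 ≈ 0.532.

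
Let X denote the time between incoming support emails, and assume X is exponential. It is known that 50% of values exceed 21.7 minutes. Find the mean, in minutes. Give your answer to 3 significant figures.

e^(−λ·21.7) = 0.50 ⇒ λ = −ln(0.50)/21.7 = 0.0319423.
Mean = 1/λ = 31.3065 minutes.

31.3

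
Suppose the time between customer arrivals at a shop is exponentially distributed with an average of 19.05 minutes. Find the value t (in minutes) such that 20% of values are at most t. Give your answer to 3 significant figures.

4.25

The rate is λ = 1/19.05 = 0.0524934 per minute.
Set 1 − e^(−λt) = 0.2, so t = −ln(0.8)/λ = 0.22314/0.0524934 ≈ 4.25088 minutes.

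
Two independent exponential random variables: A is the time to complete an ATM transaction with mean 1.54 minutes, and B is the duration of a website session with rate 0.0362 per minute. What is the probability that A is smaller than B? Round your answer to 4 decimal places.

0.9472

λ_1 = 1/1.54 = 0.649351, λ_2 = 0.0362.
For independent exponentials, P(A < B) = λ_1/(λ_1+λ_2) = 0.649351/0.685551 ≈ 0.9472.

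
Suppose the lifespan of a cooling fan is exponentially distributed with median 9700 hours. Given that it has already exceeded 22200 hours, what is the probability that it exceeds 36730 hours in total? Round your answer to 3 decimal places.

0.354

For an exponential, median = ln(2)/λ, so λ = ln 2 / 9700 = 0.0000714585 per hour.
The exponential is memoryless, so the remaining time is again Exp(λ): the condition X > 22200 is irrelevant.
P(X > 14530) = e^(−1.0383) ≈ 0.354.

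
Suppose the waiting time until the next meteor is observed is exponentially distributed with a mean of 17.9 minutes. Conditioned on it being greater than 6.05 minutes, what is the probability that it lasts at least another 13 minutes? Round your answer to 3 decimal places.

0.484

The rate is λ = 1/17.9 = 0.0558659 per minute.
By the memoryless property, P(X > 6.05+13 | X > 6.05) = P(X > 13).
P(X > 13) = e^(−0.72626) ≈ 0.484.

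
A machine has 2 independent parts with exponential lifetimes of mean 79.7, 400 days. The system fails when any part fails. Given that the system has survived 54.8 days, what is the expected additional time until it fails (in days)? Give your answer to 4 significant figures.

First-failure rate Σλ = 1/79.7 + 1/400 = 0.0150471.
By memorylessness the expected residual is 1/Σλ = 66.4582 days, regardless of the 54.8 already elapsed.

66.46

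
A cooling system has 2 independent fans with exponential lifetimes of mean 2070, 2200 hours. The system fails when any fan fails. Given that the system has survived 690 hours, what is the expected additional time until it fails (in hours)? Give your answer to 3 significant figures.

1070

First-failure rate Σλ = 1/2070 + 1/2200 = 0.000937637.
By memorylessness the expected residual is 1/Σλ = 1066.51 hours, regardless of the 690 already elapsed.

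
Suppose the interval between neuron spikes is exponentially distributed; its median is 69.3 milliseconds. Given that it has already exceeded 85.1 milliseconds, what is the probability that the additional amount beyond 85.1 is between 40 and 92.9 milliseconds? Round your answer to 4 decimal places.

0.2754

For an exponential, median = ln(2)/λ, so λ = ln 2 / 69.3 = 0.0100021 per millisecond.
Memoryless: the residual past 85.1 is again Exp(λ).
P(40 < residual < 92.9) = e^(−λ·40) − e^(−λ·92.9) = 0.67026 − 0.39487 ≈ 0.2754.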